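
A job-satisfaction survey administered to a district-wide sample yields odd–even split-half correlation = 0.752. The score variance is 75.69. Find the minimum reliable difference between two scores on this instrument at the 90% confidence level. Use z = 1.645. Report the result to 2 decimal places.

σ = 75.69^(1/2) = 8.7000
Spearman-Brown: r = 2(0.752) / (1 + 0.752) = 1.5040 / 1.7520 ≈ 0.8584
The standard error of measurement is 8.7000·√(1 − 0.8584) ≈ 8.7000·0.3762 ≈ 3.2732.
SE_diff = √2 · SEM ≈ 4.6291
Minimum reliable difference = 1.645 · SE_diff ≈ 1.645 · 4.6291 ≈ 7.6148

7.61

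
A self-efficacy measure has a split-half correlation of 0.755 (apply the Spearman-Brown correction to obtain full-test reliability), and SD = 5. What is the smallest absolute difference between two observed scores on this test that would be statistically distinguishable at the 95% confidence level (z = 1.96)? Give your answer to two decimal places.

5.18

Spearman-Brown: r = 2(0.755) / (1 + 0.755) = 1.510 / 1.755 ≈ 0.860
SEM = 5.000 · √(1 − 0.860) = 5.000 · √0.140 ≈ 5.000 · 0.374 ≈ 1.868
SE_diff = SEM · √2 ≈ 1.868 · 1.414 ≈ 2.642
Smallest detectable difference = 1.96·2.642 ≈ 5.178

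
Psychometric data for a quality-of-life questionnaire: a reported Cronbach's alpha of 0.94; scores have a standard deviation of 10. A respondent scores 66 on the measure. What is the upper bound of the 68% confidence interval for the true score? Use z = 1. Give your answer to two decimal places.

68.45

SEM = 10.000×√(1 − 0.940) ≃ 2.449
1 × SEM ≃ 2.449
Upper bound: 66 + 2.449 = 68.449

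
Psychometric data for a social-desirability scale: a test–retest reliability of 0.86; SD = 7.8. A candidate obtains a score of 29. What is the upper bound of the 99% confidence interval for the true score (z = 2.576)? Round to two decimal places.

36.52

SEM = 7.8000*√(1 − 0.8600) ≈ 2.9185
Margin = 2.576 * 2.9185 ≈ 7.5180
Upper bound: 29 + 7.5180 = 36.5180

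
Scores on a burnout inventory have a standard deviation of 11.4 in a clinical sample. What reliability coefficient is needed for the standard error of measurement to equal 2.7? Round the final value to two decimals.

r = 1 − (SEM / SD)² = 1 − (2.7000 / 11.4)² ≈ 1 − 0.0561 ≈ 0.9439

0.94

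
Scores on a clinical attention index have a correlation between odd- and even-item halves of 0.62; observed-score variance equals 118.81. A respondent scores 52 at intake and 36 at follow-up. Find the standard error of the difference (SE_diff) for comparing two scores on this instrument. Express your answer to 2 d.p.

7.47

σ = 118.81^(1/2) = 10.9000
r_full = 2·0.62 / (1 + 0.62) ≈ 0.7654
SEM = 10.9000 × √(1 − 0.7654) = 10.9000 × √0.2346 ≈ 10.9000 × 0.4843 ≈ 5.2791
SE_diff = √2 × SEM ≈ 7.4658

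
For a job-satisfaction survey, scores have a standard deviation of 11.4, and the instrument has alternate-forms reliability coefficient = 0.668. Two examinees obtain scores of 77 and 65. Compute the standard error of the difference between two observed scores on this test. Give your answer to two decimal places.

9.29

SEM = 11.400 · √(1 − 0.668) = 11.400 · √0.332 ≈ 11.400 · 0.576 ≈ 6.569
SE_diff = √2 · SEM ≈ 9.289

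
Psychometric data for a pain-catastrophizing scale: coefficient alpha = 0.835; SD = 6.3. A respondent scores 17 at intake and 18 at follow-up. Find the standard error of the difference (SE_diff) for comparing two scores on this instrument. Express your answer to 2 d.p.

3.62

SEM = 6.300 · √(1 − 0.835) = 6.300 · √0.165 ≈ 6.300 · 0.406 ≈ 2.559
Standard error of the difference = 2.559·√2 ≈ 3.619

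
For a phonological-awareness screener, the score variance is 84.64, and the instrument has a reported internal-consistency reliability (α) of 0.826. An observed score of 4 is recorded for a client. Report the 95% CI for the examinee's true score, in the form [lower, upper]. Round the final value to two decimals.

[-3.52, 11.52]

SD = √84.64 ≈ 9.200
SEM = 9.200 · √(1 − 0.826) = 9.200 · √0.174 ≈ 9.200 · 0.417 ≈ 3.838
1.96 · SEM ≈ 7.522
Interval: (-3.522, 11.522)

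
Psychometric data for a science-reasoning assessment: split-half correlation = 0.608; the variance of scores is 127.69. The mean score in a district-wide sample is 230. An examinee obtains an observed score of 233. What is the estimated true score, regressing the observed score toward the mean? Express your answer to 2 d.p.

232.27

Spearman-Brown: r = 2(0.608) / (1 + 0.608) = 1.216 / 1.608 ≈ 0.756
T̂ = r·X + (1 − r)·M = 0.756×233 + 0.244×230 ≈ 176.199 + 56.070 ≈ 232.269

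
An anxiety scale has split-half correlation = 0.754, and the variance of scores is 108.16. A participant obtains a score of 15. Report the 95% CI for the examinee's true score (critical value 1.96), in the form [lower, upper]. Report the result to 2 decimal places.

[7.37, 22.63]

σ = 108.16^(1/2) = 10.4000
Full-length reliability (Spearman-Brown) = 2(0.754)/(1+0.754) ≃ 0.8597
SEM = 10.4000·√(1 − 0.8597) ≃ 3.8948
Margin = 1.96 · 3.8948 ≃ 7.6338
95% CI: 15 ± 7.6338 = [7.3662, 22.6338]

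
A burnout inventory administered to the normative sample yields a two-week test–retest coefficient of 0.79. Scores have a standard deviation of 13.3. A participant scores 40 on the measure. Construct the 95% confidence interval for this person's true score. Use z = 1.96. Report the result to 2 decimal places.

SEM = 13.300×√(1 − 0.790) ≈ 6.095
Margin = 1.96 × 6.095 ≈ 11.946
95% CI: 40 ± 11.946 = [28.054, 51.946]

[28.05, 51.95]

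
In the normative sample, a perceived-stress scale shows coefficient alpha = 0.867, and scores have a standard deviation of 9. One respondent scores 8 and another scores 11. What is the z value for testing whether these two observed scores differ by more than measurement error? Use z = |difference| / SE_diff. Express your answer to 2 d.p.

SEM = 9.00000 * √(1 − 0.86700) = 9.00000 * √0.13300 ≈ 9.00000 * 0.36469 ≈ 3.28222
SE_diff = SEM * √2 ≈ 3.28222 * 1.41421 ≈ 4.64177
z = |8 − 11| / 4.64177 = 3 / 4.64177 ≈ 0.64631

0.65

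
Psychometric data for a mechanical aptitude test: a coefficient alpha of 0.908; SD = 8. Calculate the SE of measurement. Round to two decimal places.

2.43

SEM = 8.000×√(1 − 0.908) ≈ 2.427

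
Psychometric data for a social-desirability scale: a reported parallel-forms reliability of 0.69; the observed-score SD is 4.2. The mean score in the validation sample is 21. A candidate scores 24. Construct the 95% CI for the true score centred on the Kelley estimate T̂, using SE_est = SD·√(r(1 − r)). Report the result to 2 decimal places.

T̂ = 0.6900(24) + 0.3100(21) ≃ 23.0700
SE_est = SD · √(r(1 − r)) = 4.2000 · √0.2139 ≃ 4.2000 · 0.4625 ≃ 1.9425
CI = 23.0700 ± 1.96 · 1.9425 → [19.2628, 26.8772]

[19.26, 26.88]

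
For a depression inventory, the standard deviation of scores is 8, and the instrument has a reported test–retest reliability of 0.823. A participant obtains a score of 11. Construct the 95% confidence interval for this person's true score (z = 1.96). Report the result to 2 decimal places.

[4.40, 17.60]

SEM = 8.0000 × √(1 − 0.8230) = 8.0000 × √0.1770 ≈ 8.0000 × 0.4207 ≈ 3.3657
Margin = 1.96 × 3.3657 ≈ 6.5968
95% CI: 11 ± 6.5968 = [4.4032, 17.5968]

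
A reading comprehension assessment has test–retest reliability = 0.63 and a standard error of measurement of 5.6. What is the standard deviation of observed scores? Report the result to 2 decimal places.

9.21

SD = SEM / √(1 − r) = 5.6 / √0.3700 ≈ 5.6 / 0.6083 ≈ 9.2063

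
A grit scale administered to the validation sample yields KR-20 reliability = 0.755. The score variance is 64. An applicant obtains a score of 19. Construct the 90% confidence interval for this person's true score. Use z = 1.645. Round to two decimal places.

SD = √64 ≈ 8.0000
The standard error of measurement is 8.0000*√(1 − 0.7550) ≈ 8.0000*0.4950 ≈ 3.9598.
Half-width = 1.645*3.9598 ≈ 6.5139
90% CI: 19 ± 6.5139 = [12.4861, 25.5139]

[12.49, 25.51]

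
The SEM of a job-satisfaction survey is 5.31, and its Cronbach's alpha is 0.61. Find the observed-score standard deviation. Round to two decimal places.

σ = SEM·(1 − r)^(−1/2) ≃ 5.31·1.6013 ≃ 8.5028

8.50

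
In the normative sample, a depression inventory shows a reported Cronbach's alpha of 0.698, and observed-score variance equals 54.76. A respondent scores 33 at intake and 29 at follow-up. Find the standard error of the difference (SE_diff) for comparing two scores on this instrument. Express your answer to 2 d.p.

5.75

SD = √54.76 ≈ 7.40000
The standard error of measurement is 7.40000·√(1 − 0.69800) ≈ 7.40000·0.54955 ≈ 4.06663.
Standard error of the difference = 4.06663·√2 ≈ 5.75109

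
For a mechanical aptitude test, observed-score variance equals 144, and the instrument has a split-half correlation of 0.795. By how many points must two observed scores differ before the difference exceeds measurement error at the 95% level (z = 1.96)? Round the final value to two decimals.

σ = 144^(1/2) = 12.0000
Spearman-Brown: r = 2(0.795) / (1 + 0.795) = 1.5900 / 1.7950 ≈ 0.8858
The standard error of measurement is 12.0000×√(1 − 0.8858) ≈ 12.0000×0.3379 ≈ 4.0553.
SE_diff = SEM × √2 ≈ 4.0553 × 1.4142 ≈ 5.7351
Smallest detectable difference = 1.96×5.7351 ≈ 11.2408

11.24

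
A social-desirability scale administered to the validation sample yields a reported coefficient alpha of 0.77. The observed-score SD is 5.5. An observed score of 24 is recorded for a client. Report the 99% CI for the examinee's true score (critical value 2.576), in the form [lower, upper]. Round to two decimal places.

[17.21, 30.79]

SEM = 5.5000 · √(1 − 0.7700) = 5.5000 · √0.2300 ≈ 5.5000 · 0.4796 ≈ 2.6377
Half-width = 2.576·2.6377 ≈ 6.7947
Interval: (17.2053, 30.7947)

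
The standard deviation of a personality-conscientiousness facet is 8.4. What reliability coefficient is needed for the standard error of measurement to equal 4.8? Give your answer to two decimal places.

Required reliability = 1 − (SEM/SD)² = 1 − 0.327 ≈ 0.673

0.67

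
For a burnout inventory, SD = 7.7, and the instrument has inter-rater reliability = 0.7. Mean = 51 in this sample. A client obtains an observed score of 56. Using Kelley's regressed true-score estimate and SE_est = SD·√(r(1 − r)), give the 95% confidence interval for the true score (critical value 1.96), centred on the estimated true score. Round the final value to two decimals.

T̂ = 0.7000(56) + 0.3000(51) ≈ 54.5000
SE_est = SD × √(r(1 − r)) = 7.7000 × √0.2100 ≈ 7.7000 × 0.4583 ≈ 3.5286
CI = 54.5000 ± 1.96 × 3.5286 → [47.5840, 61.4160]

[47.58, 61.42]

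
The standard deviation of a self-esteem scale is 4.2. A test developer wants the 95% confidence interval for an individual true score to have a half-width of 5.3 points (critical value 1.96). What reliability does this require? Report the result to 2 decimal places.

SEM needed = half-width / z = 5.3/1.96 ≈ 2.7041
Required reliability = 1 − (SEM/SD)² = 1 − 0.4145 ≈ 0.5855

0.59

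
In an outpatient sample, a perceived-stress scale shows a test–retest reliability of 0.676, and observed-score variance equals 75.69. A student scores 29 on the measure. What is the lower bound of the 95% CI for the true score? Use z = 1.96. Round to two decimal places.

19.29

SD = √75.69 = 8.7000
SEM = 8.7000 * √(1 − 0.6760) = 8.7000 * √0.3240 ≃ 8.7000 * 0.5692 ≃ 4.9521
Margin = 1.96 * 4.9521 ≃ 9.7062
Lower limit = 29 − 9.7062 ≃ 19.2938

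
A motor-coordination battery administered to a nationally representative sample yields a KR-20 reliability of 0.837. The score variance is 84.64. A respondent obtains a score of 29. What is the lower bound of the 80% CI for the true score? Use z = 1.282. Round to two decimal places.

SD = √84.64 = 9.2000
SEM = 9.2000 * √(1 − 0.8370) = 9.2000 * √0.1630 ≈ 9.2000 * 0.4037 ≈ 3.7143
Half-width = 1.282*3.7143 ≈ 4.7618
Lower limit = 29 − 4.7618 ≈ 24.2382

24.24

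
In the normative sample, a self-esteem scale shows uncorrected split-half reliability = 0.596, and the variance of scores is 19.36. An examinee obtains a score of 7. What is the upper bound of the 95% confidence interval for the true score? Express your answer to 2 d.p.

11.34

σ = 19.36^(1/2) = 4.4000
Full-length reliability (Spearman-Brown) = 2(0.596)/(1+0.596) ≈ 0.7469
SEM = 4.4000 × √(1 − 0.7469) = 4.4000 × √0.2531 ≈ 4.4000 × 0.5031 ≈ 2.2137
1.96 × SEM ≈ 4.3389
Upper bound: 7 + 4.3389 = 11.3389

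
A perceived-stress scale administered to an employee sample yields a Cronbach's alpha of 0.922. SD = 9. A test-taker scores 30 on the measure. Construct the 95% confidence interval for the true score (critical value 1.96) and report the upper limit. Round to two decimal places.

SEM = 9.0000×√(1 − 0.9220) ≃ 2.5136
1.96 × SEM ≃ 4.9266
Upper limit = 30 + 4.9266 ≃ 34.9266

34.93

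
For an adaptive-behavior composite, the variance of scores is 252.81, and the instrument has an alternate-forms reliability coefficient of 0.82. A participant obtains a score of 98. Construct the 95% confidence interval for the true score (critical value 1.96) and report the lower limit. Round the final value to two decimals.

84.78

SD = √252.81 ≈ 15.900
SEM = 15.900 * √(1 − 0.820) = 15.900 * √0.180 ≈ 15.900 * 0.424 ≈ 6.746
Margin = 1.96 * 6.746 ≈ 13.222
Lower bound: 98 − 13.222 = 84.778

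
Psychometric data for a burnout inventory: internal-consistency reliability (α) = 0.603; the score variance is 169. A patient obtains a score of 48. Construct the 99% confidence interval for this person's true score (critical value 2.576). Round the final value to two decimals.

SD = √169 = 13.0000
SEM = 13.0000 · √(1 − 0.6030) = 13.0000 · √0.3970 ≃ 13.0000 · 0.6301 ≃ 8.1910
Half-width = 2.576·8.1910 ≃ 21.1001
CI = 48 ± 21.1001 → [26.8999, 69.1001]

[26.90, 69.10]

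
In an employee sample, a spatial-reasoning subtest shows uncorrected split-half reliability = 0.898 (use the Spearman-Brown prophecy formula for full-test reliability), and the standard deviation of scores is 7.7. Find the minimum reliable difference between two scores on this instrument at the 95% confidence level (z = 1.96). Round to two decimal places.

4.95

Full-length reliability (Spearman-Brown) = 2(0.898)/(1+0.898) ≈ 0.946
SEM = 7.700 × √(1 − 0.946) = 7.700 × √0.054 ≈ 7.700 × 0.232 ≈ 1.785
SE_diff = SEM × √2 ≈ 1.785 × 1.414 ≈ 2.524
Smallest detectable difference = 1.96×2.524 ≈ 4.948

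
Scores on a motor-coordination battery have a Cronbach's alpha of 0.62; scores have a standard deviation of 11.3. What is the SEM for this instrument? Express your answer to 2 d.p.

6.97

The standard error of measurement is 11.3000×√(1 − 0.6200) ≈ 11.3000×0.6164 ≈ 6.9658.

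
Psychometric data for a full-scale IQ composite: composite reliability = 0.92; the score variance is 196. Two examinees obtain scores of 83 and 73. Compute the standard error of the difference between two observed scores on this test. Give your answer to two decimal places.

5.60

SD = √196 ≈ 14.000
SEM = 14.000×√(1 − 0.920) ≈ 3.960
Standard error of the difference = 3.960·√2 ≈ 5.600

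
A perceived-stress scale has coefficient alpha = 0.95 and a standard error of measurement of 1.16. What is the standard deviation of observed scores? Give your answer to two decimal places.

SD = 1.16 / √(1 − 0.95) ≃ 5.18768

5.19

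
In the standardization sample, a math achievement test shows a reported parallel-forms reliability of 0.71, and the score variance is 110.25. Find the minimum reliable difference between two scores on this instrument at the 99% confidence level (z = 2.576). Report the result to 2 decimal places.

20.60

SD = √110.25 = 10.5000
SEM = 10.5000 · √(1 − 0.7100) = 10.5000 · √0.2900 ≃ 10.5000 · 0.5385 ≃ 5.6544
SE_diff = SEM · √2 ≃ 5.6544 · 1.4142 ≃ 7.9966
Minimum reliable difference = 2.576 · SE_diff ≃ 2.576 · 7.9966 ≃ 20.5991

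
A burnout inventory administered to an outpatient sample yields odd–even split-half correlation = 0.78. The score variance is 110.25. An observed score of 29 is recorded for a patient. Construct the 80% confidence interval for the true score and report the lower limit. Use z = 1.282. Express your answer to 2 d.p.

24.27

SD = √110.25 = 10.50000
Spearman-Brown: r = 2(0.78) / (1 + 0.78) = 1.56000 / 1.78000 ≈ 0.87640
The standard error of measurement is 10.50000·√(1 − 0.87640) ≈ 10.50000·0.35156 ≈ 3.69140.
1.282 · SEM ≈ 4.73237
Lower bound: 29 − 4.73237 = 24.26763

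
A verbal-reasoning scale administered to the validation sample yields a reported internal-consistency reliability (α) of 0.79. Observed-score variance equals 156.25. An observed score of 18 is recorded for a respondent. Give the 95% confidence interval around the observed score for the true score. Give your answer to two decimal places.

SD = √156.25 ≃ 12.5000
The standard error of measurement is 12.5000·√(1 − 0.7900) ≃ 12.5000·0.4583 ≃ 5.7282.
Half-width = 1.96·5.7282 ≃ 11.2273
CI = 18 ± 11.2273 → [6.7727, 29.2273]

[6.77, 29.23]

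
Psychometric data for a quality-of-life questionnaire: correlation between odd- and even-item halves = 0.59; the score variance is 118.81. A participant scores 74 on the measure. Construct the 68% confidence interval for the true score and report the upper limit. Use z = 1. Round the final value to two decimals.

σ = 118.81^(1/2) = 10.9000
r_full = 2·0.59 / (1 + 0.59) ≈ 0.7421
SEM = 10.9000·√(1 − 0.7421) ≈ 5.5350
Margin = 1 · 5.5350 ≈ 5.5350
Upper limit = 74 + 5.5350 ≈ 79.5350

79.54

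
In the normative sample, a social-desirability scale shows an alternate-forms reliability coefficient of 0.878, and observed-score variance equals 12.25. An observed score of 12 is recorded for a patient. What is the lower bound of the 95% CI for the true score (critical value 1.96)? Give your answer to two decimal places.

9.60

SD = √12.25 ≈ 3.5000
The standard error of measurement is 3.5000*√(1 − 0.8780) ≈ 3.5000*0.3493 ≈ 1.2225.
Margin = 1.96 * 1.2225 ≈ 2.3961
Lower limit = 12 − 2.3961 ≈ 9.6039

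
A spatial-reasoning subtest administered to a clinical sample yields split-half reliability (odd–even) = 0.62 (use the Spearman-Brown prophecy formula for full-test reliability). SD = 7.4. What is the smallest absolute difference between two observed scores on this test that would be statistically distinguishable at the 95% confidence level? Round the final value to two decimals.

9.93

r_full = 2·0.62 / (1 + 0.62) ≈ 0.765
The standard error of measurement is 7.400*√(1 − 0.765) ≈ 7.400*0.484 ≈ 3.584.
SE_diff = SEM * √2 ≈ 3.584 * 1.414 ≈ 5.069
Minimum reliable difference = 1.96 * SE_diff ≈ 1.96 * 5.069 ≈ 9.934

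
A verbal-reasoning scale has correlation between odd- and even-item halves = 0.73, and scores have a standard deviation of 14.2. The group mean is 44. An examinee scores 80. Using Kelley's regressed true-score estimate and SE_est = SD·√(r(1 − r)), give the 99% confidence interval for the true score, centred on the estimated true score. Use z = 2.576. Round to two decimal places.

[61.11, 87.66]

Spearman-Brown: r = 2(0.73) / (1 + 0.73) = 1.460 / 1.730 ≈ 0.844
T̂ = r·X + (1 − r)·M = 0.844*80 + 0.156*44 ≈ 67.514 + 6.867 ≈ 74.382
SE_est = SD * √(r(1 − r)) = 14.200 * √0.132 ≈ 14.200 * 0.363 ≈ 5.153
99% CI: 74.382 ± 13.275 ≈ (61.106, 87.657)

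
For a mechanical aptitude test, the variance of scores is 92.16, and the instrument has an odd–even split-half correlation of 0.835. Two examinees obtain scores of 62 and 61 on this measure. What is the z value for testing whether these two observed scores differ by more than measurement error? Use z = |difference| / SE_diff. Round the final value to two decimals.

0.25

SD = √92.16 ≈ 9.60000
r_full = 2·0.835 / (1 + 0.835) ≈ 0.91008
SEM = 9.60000 × √(1 − 0.91008) = 9.60000 × √0.08992 ≈ 9.60000 × 0.29986 ≈ 2.87869
SE_diff = SEM × √2 ≈ 2.87869 × 1.41421 ≈ 4.07108
z = 1 / 4.07108 ≈ 0.24563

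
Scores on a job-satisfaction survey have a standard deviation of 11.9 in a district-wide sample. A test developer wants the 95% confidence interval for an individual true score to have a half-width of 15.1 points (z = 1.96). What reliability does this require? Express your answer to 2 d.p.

0.58

SEM needed = half-width / z = 15.1/1.96 ≈ 7.7041
Required reliability = 1 − (SEM/SD)² = 1 − 0.4191 ≈ 0.5809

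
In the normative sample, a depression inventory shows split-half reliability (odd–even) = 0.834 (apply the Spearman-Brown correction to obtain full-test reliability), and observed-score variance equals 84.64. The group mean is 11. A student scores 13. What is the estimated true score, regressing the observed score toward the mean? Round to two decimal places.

12.82

Full-length reliability (Spearman-Brown) = 2(0.834)/(1+0.834) ≈ 0.9095
Estimated true score = 0.9095·13 + (1 − 0.9095)·11 ≈ 12.8190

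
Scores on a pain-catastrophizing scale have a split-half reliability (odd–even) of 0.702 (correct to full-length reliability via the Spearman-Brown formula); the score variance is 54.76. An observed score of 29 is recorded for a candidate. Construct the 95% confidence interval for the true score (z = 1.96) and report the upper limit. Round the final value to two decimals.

35.07

σ = 54.76^(1/2) = 7.4000
Full-length reliability (Spearman-Brown) = 2(0.702)/(1+0.702) ≈ 0.8249
SEM = 7.4000*√(1 − 0.8249) ≈ 3.0964
Margin = 1.96 * 3.0964 ≈ 6.0690
Upper bound: 29 + 6.0690 = 35.0690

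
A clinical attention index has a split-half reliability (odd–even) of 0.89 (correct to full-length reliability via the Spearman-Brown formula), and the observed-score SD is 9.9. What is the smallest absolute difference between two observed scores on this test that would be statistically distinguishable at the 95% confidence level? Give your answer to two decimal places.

6.62

Spearman-Brown: r = 2(0.89) / (1 + 0.89) = 1.780 / 1.890 ≈ 0.942
SEM = 9.900 × √(1 − 0.942) = 9.900 × √0.058 ≈ 9.900 × 0.241 ≈ 2.388
SE_diff = √2 × SEM ≈ 3.378
Smallest detectable difference = 1.96×3.378 ≈ 6.620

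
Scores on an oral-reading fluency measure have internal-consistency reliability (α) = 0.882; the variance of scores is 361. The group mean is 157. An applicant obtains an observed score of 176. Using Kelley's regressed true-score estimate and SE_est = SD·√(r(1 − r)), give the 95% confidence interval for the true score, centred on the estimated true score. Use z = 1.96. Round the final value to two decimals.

SD = √361 = 19.000
T̂ = 0.882(176) + 0.118(157) ≈ 173.758
SE_est = SD × √(r(1 − r)) = 19.000 × √0.104 ≈ 19.000 × 0.323 ≈ 6.130
CI = 173.758 ± 1.96 × 6.130 → [161.744, 185.772]

[161.74, 185.77]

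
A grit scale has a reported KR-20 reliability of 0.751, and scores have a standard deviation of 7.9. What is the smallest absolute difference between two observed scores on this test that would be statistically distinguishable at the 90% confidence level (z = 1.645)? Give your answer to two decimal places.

SEM = 7.9000 * √(1 − 0.7510) = 7.9000 * √0.2490 ≈ 7.9000 * 0.4990 ≈ 3.9421
Standard error of the difference = 3.9421·√2 ≈ 5.5750
Minimum reliable difference = 1.645 * SE_diff ≈ 1.645 * 5.5750 ≈ 9.1708

9.17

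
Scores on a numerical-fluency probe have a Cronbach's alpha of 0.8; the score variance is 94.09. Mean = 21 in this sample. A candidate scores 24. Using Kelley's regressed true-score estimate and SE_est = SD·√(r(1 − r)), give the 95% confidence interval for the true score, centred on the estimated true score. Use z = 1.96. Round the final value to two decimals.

[15.80, 31.00]

SD = √94.09 ≃ 9.7000
T̂ = r·X + (1 − r)·M = 0.8000×24 + 0.2000×21 = 19.2000 + 4.2000 ≃ 23.4000
SE_est = 9.7000·√[r(1 − r)] ≃ 3.8800
CI = 23.4000 ± 1.96 × 3.8800 → [15.7952, 31.0048]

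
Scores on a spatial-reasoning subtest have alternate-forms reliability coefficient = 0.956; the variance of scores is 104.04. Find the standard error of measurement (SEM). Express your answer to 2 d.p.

2.14

σ = 104.04^(1/2) = 10.2000
The standard error of measurement is 10.2000×√(1 − 0.9560) ≈ 10.2000×0.2098 ≈ 2.1396.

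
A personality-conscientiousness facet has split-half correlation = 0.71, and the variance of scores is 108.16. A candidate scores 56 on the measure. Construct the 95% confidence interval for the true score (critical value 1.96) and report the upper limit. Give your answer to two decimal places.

64.39

σ = 108.16^(1/2) = 10.400
Spearman-Brown: r = 2(0.71) / (1 + 0.71) = 1.420 / 1.710 ≃ 0.830
The standard error of measurement is 10.400*√(1 − 0.830) ≃ 10.400*0.412 ≃ 4.283.
Half-width = 1.96*4.283 ≃ 8.394
Upper limit = 56 + 8.394 ≃ 64.394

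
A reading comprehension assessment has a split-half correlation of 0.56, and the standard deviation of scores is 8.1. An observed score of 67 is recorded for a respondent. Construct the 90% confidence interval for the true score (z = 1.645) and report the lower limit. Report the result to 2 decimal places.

59.92

r_full = 2·0.56 / (1 + 0.56) ≈ 0.7179
The standard error of measurement is 8.1000×√(1 − 0.7179) ≈ 8.1000×0.5311 ≈ 4.3018.
Half-width = 1.645×4.3018 ≈ 7.0764
Lower limit = 67 − 7.0764 ≈ 59.9236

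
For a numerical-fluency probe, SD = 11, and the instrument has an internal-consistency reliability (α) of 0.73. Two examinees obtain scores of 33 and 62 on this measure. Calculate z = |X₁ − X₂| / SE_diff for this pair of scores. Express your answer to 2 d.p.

3.59

The standard error of measurement is 11.0000*√(1 − 0.7300) ≈ 11.0000*0.5196 ≈ 5.7158.
Standard error of the difference = 5.7158·√2 ≈ 8.0833
z = 29 / 8.0833 ≈ 3.5876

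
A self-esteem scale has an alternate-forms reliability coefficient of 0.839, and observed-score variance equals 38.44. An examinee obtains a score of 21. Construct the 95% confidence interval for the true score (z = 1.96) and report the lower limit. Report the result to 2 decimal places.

16.12

SD = √38.44 = 6.2000
SEM = 6.2000*√(1 − 0.8390) ≃ 2.4877
1.96 * SEM ≃ 4.8760
Lower bound: 21 − 4.8760 = 16.1240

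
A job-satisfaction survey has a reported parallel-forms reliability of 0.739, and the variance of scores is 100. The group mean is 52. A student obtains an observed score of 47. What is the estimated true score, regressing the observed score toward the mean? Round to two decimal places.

Estimated true score = 0.7390×47 + (1 − 0.7390)×52 ≃ 48.3050

48.31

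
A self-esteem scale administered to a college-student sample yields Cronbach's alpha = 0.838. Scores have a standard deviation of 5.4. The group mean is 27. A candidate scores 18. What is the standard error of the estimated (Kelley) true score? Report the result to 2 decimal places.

1.99

SE_est = 5.400×√(0.838×0.162) ≈ 1.990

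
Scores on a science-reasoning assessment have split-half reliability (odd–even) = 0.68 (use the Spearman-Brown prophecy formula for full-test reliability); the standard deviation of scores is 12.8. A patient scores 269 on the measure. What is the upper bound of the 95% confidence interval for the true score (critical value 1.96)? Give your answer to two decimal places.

Spearman-Brown: r = 2(0.68) / (1 + 0.68) = 1.360 / 1.680 ≈ 0.810
SEM = 12.800 · √(1 − 0.810) = 12.800 · √0.190 ≈ 12.800 · 0.436 ≈ 5.586
1.96 · SEM ≈ 10.949
Upper bound: 269 + 10.949 = 279.949

279.95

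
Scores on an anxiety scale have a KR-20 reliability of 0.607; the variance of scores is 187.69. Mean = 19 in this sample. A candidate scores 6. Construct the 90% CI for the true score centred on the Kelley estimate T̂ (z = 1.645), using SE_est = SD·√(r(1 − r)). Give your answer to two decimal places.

[0.10, 22.12]

σ = 187.69^(1/2) = 13.7000
T̂ = 0.6070(6) + 0.3930(19) ≈ 11.1090
SE_est = SD · √(r(1 − r)) = 13.7000 · √0.2386 ≈ 13.7000 · 0.4884 ≈ 6.6913
90% CI: 11.1090 ± 11.0072 ≈ (0.1018, 22.1162)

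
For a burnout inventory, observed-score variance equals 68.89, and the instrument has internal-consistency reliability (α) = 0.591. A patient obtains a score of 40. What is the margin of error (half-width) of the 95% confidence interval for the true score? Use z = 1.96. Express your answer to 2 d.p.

10.40

σ = 68.89^(1/2) = 8.3000
SEM = 8.3000 * √(1 − 0.5910) = 8.3000 * √0.4090 ≈ 8.3000 * 0.6395 ≈ 5.3081
1.96 * SEM ≈ 10.4039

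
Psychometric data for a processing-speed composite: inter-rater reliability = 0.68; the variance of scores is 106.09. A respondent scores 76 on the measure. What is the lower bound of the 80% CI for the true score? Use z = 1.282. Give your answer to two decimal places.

σ = 106.09^(1/2) = 10.3000
SEM = 10.3000 · √(1 − 0.6800) = 10.3000 · √0.3200 ≈ 10.3000 · 0.5657 ≈ 5.8266
Margin = 1.282 · 5.8266 ≈ 7.4696
Lower limit = 76 − 7.4696 ≈ 68.5304

68.53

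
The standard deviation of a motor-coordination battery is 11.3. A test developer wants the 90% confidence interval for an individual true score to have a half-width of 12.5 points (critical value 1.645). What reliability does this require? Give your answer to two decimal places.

Required SEM = 12.5 / 1.645 ≃ 7.599
r = 1 − (SEM / SD)² = 1 − (7.599 / 11.3)² ≃ 1 − 0.452 ≃ 0.548

0.55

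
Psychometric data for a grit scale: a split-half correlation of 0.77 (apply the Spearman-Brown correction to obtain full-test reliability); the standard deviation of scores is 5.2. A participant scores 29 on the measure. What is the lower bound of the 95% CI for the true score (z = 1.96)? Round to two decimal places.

25.33

r_full = 2·0.77 / (1 + 0.77) ≃ 0.8701
The standard error of measurement is 5.2000*√(1 − 0.8701) ≃ 5.2000*0.3605 ≃ 1.8745.
Margin = 1.96 * 1.8745 ≃ 3.6740
Lower limit = 29 − 3.6740 ≃ 25.3260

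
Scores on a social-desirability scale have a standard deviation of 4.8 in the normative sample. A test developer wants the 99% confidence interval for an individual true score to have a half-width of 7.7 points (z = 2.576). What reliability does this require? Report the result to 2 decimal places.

Required SEM = 7.7 / 2.576 ≈ 2.9891
r = 1 − (2.9891/4.8)² ≈ 1 − 0.3878 ≈ 0.6122

0.61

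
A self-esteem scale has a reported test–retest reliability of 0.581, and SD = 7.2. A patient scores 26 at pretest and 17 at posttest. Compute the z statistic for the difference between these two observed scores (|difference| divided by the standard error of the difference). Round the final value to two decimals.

1.37

SEM = 7.20000×√(1 − 0.58100) ≈ 4.66058
SE_diff = √2 × SEM ≈ 6.59105
z = 9 / 6.59105 ≈ 1.36549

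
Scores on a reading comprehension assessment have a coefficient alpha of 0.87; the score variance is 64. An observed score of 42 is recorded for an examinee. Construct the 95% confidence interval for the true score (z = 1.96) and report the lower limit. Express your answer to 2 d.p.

36.35

σ = 64^(1/2) = 8.000
SEM = 8.000 × √(1 − 0.870) = 8.000 × √0.130 ≈ 8.000 × 0.361 ≈ 2.884
1.96 × SEM ≈ 5.654
Lower bound: 42 − 5.654 = 36.346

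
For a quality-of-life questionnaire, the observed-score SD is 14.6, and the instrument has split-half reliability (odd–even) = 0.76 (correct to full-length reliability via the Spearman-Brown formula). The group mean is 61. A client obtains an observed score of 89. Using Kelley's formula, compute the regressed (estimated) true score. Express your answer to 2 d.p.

85.18

Full-length reliability (Spearman-Brown) = 2(0.76)/(1+0.76) ≈ 0.86364
T̂ = 0.86364(89) + 0.13636(61) ≈ 85.18182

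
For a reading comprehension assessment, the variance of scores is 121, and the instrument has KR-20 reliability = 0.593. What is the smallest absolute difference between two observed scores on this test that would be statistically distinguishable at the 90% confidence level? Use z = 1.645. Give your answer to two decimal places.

16.33

SD = √121 = 11.0000
SEM = 11.0000 × √(1 − 0.5930) = 11.0000 × √0.4070 ≈ 11.0000 × 0.6380 ≈ 7.0176
SE_diff = √2 × SEM ≈ 9.9244
Minimum reliable difference = 1.645 × SE_diff ≈ 1.645 × 9.9244 ≈ 16.3257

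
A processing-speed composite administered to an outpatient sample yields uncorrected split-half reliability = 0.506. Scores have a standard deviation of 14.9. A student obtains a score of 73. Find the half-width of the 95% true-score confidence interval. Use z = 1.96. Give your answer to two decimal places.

Spearman-Brown: r = 2(0.506) / (1 + 0.506) = 1.012 / 1.506 ≃ 0.672
SEM = 14.900 · √(1 − 0.672) = 14.900 · √0.328 ≃ 14.900 · 0.573 ≃ 8.534
1.96 · SEM ≃ 16.726

16.73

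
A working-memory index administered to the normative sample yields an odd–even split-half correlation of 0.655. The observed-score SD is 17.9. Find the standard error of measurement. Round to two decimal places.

8.17

Full-length reliability (Spearman-Brown) = 2(0.655)/(1+0.655) ≈ 0.792
SEM = 17.900 · √(1 − 0.792) = 17.900 · √0.208 ≈ 17.900 · 0.457 ≈ 8.173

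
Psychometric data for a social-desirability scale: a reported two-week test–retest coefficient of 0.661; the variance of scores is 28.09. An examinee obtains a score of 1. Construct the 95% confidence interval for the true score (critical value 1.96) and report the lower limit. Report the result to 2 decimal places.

-5.05

σ = 28.09^(1/2) = 5.300
SEM = 5.300×√(1 − 0.661) ≈ 3.086
1.96 × SEM ≈ 6.048
Lower limit = 1 − 6.048 ≈ -5.048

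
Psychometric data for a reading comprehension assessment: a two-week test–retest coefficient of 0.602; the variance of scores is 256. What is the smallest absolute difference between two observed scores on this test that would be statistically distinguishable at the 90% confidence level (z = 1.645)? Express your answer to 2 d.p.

23.48

σ = 256^(1/2) = 16.000
SEM = 16.000 · √(1 − 0.602) = 16.000 · √0.398 ≃ 16.000 · 0.631 ≃ 10.094
SE_diff = √2 · SEM ≃ 14.275
Smallest detectable difference = 1.645·14.275 ≃ 23.482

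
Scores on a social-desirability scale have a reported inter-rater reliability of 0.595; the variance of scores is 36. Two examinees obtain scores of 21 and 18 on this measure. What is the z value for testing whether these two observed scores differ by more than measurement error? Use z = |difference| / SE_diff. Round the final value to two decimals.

SD = √36 ≈ 6.00000
SEM = 6.00000 × √(1 − 0.59500) = 6.00000 × √0.40500 ≈ 6.00000 × 0.63640 ≈ 3.81838
SE_diff = SEM × √2 ≈ 3.81838 × 1.41421 ≈ 5.40000
z = |21 − 18| / 5.40000 = 3 / 5.40000 ≈ 0.55556

0.56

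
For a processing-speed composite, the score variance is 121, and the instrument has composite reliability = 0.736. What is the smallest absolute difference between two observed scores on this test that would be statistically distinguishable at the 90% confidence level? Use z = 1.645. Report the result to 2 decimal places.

13.15

σ = 121^(1/2) = 11.000
The standard error of measurement is 11.000×√(1 − 0.736) ≃ 11.000×0.514 ≃ 5.652.
SE_diff = √2 × SEM ≃ 7.993
Smallest detectable difference = 1.645×7.993 ≃ 13.148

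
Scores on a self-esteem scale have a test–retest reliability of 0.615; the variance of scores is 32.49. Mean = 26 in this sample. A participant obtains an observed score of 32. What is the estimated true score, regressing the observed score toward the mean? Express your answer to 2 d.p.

T̂ = 0.615(32) + 0.385(26) ≈ 29.690

29.69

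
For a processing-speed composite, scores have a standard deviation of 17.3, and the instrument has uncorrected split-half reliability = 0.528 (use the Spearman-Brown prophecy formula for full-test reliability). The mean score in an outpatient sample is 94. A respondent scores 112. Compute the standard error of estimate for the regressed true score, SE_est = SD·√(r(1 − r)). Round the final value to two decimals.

Spearman-Brown: r = 2(0.528) / (1 + 0.528) = 1.0560 / 1.5280 ≈ 0.6911
SE_est = 17.3000·√(0.6911·0.3089) ≈ 7.9933

7.99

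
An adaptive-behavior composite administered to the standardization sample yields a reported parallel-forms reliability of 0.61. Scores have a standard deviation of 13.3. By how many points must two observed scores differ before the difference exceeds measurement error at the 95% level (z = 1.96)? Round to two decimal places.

23.02

SEM = 13.300*√(1 − 0.610) ≈ 8.306
SE_diff = SEM * √2 ≈ 8.306 * 1.414 ≈ 11.746
Smallest detectable difference = 1.96*11.746 ≈ 23.023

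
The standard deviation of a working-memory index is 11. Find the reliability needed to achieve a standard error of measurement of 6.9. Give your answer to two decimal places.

0.61

Required reliability = 1 − (SEM/SD)² = 1 − 0.39347 ≃ 0.60653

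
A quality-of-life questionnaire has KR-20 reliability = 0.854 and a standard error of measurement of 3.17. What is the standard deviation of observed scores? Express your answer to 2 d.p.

8.30

σ = SEM·(1 − r)^(−1/2) ≈ 3.17·2.61712 ≈ 8.29627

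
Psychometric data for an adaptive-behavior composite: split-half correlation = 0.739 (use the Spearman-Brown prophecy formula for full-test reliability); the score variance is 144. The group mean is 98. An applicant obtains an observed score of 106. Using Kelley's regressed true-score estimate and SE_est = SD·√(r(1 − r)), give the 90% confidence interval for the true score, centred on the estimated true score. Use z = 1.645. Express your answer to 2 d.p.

SD = √144 = 12.0000
Full-length reliability (Spearman-Brown) = 2(0.739)/(1+0.739) ≈ 0.8499
T̂ = 0.8499(106) + 0.1501(98) ≈ 104.7993
SE_est = 12.0000·√[r(1 − r)] ≈ 4.2859
90% CI: 104.7993 ± 7.0503 ≈ (97.7491, 111.8496)

[97.75, 111.85]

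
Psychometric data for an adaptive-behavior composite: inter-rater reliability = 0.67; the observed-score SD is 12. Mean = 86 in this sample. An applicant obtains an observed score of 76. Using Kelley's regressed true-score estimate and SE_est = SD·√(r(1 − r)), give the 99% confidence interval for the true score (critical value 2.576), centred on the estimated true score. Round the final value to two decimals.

[64.76, 93.84]

T̂ = r·X + (1 − r)·M = 0.67000*76 + 0.33000*86 = 50.92000 + 28.38000 ≈ 79.30000
SE_est = 12.00000·√[r(1 − r)] ≈ 5.64255
CI = 79.30000 ± 2.576 * 5.64255 → [64.76478, 93.83522]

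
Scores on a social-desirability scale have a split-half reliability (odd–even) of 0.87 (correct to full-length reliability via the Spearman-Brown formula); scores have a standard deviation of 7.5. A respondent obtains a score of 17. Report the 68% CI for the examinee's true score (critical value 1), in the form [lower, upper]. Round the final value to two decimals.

Full-length reliability (Spearman-Brown) = 2(0.87)/(1+0.87) ≈ 0.930
SEM = 7.500·√(1 − 0.930) ≈ 1.977
Half-width = 1·1.977 ≈ 1.977
Interval: (15.023, 18.977)

[15.02, 18.98]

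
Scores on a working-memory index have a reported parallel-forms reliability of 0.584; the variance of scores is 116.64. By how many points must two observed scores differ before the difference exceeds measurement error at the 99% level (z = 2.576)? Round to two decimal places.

25.38

σ = 116.64^(1/2) = 10.80000
SEM = 10.80000 * √(1 − 0.58400) = 10.80000 * √0.41600 ≃ 10.80000 * 0.64498 ≃ 6.96579
SE_diff = SEM * √2 ≃ 6.96579 * 1.41421 ≃ 9.85112
Minimum reliable difference = 2.576 * SE_diff ≃ 2.576 * 9.85112 ≃ 25.37647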